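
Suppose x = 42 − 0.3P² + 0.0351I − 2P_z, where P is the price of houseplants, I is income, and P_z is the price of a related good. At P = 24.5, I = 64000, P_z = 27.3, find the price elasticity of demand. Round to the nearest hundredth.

-0.18

x = 42 − 0.3(24.5)² + 0.0351(64000) − 2(27.3) = 42 − 180.075 + 2246.4 − 54.6 = 2053.725.
∂x/∂P = −2·0.3·P = -14.7, so E_p = -14.7·(24.5/2053.725) ≈ -0.18.
|E_p| < 1: demand is inelastic.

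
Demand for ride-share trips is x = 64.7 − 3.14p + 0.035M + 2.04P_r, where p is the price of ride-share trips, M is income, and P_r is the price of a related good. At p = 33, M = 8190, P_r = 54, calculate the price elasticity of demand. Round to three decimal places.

At the given point, x = 64.7 − 3.14(33) + 0.035(8190) + 2.04(54) = 64.7 − 103.62 + 286.65 + 110.16 = 357.89.
∂x/∂p = −3.14, so E_p = (−3.14)·(33/357.89) ≈ -0.290.
|E_p| < 1: demand is inelastic.

-0.290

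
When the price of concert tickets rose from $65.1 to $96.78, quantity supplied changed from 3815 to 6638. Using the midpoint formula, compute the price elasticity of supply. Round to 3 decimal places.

%ΔQ = (6638 − 3815)/[(3815 + 6638)/2] = 2823/5226.5 ≈ 0.5401.
%ΔP = (96.78 − 65.1)/[(65.1 + 96.78)/2] = 31.68/80.94 ≈ 0.3914.
Arc elasticity E = %ΔQ/%ΔP ≈ 0.5401/0.3914 ≈ 1.380.
|E| > 1: supply is elastic over this range.

1.380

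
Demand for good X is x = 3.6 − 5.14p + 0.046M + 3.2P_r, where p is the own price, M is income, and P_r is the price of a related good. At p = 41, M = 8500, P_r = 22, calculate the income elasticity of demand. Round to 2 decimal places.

Evaluating quantity at (p, M, P_r) gives x = 3.6 − 5.14(41) + 0.046(8500) + 3.2(22) = 3.6 − 210.74 + 391 + 70.4 = 254.26.
∂x/∂M = +0.046, so E_I = 0.046·(8500/254.26) ≈ 1.54.
E_I > 1: normal good (luxury).

1.54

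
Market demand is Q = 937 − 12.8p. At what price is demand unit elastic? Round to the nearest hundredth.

36.60

For linear demand Q = a − bp, E = −bp/(a − bp). |E| = 1 ⇒ bp = a − bp ⇒ p = a/(2b).
p = 937/(2·12.8) ≈ 36.60.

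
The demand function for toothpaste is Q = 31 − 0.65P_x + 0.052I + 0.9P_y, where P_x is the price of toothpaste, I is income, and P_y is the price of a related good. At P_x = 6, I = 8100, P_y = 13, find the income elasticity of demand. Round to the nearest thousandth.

Evaluating quantity at (P_x, I, P_y) gives Q = 31 − 0.65(6) + 0.052(8100) + 0.9(13) = 31 − 3.9 + 421.2 + 11.7 = 460.
∂Q/∂I = +0.052, so E_I = 0.052·(8100/460) ≈ 0.916.
E_I ∈ (0,1): normal good (necessity).

0.916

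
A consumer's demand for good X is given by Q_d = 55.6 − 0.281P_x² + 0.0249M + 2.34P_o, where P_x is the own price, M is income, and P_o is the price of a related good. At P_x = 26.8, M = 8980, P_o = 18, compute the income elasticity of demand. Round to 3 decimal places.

1.871

First evaluate Q_d: 55.6 − 0.281(26.8)² + 0.0249(8980) + 2.34(18) = 55.6 − 201.8254 + 223.602 + 42.12 = 119.4966.
∂Q_d/∂M = +0.0249, so E_I = 0.0249·(8980/119.4966) ≈ 1.871.
E_I > 1: normal good (luxury).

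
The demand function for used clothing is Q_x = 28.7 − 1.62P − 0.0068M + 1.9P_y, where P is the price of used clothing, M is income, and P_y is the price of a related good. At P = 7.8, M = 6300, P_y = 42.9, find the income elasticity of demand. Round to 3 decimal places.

-0.783

Substituting, Q_x = 28.7 − 1.62(7.8) − 0.0068(6300) + 1.9(42.9) = 28.7 − 12.636 − 42.84 + 81.51 = 54.734.
∂Q_x/∂M = −0.0068, so E_I = -0.0068·(6300/54.734) ≈ -0.783.
E_I < 0: inferior good.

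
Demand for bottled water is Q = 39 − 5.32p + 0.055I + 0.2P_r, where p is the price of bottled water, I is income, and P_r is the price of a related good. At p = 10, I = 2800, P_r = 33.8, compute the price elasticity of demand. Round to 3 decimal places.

Q = 39 − 5.32(10) + 0.055(2800) + 0.2(33.8) = 39 − 53.2 + 154 + 6.76 = 146.56.
∂Q/∂p = −5.32, so E_p = (−5.32)·(10/146.56) ≈ -0.363.
|E_p| < 1: demand is inelastic.

-0.363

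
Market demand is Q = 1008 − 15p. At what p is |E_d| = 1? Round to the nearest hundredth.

33.60

For linear demand Q = a − bp, E = −bp/(a − bp). |E| = 1 ⇒ bp = a − bp ⇒ p = a/(2b).
p = 1008/(2·15) = 33.60.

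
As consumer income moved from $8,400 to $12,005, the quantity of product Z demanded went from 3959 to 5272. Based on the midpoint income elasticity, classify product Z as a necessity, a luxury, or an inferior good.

%ΔQ = (5272 − 3959)/[(3959+5272)/2] = 1313/4615.5 ≈ 0.2845.
%ΔM = (12,005 − 8,400)/[(8,400+12,005)/2] = 3605/10202.5 ≈ 0.3533.
E_I = %ΔQ/%ΔM ≈ 0.805.
E_I ∈ (0,1): normal good (necessity).

necessity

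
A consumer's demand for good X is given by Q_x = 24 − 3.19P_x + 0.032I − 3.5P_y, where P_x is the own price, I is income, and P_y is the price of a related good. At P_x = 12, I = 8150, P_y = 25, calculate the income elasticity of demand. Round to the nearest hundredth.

1.64

Substituting, Q_x = 24 − 3.19(12) + 0.032(8150) − 3.5(25) = 24 − 38.28 + 260.8 − 87.5 = 159.02.
∂Q_x/∂I = +0.032, so E_I = 0.032·(8150/159.02) ≈ 1.64.
E_I > 1: normal good (luxury).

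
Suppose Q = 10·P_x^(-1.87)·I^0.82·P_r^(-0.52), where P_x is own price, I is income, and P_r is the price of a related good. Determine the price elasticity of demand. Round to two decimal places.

-1.87

For a Cobb–Douglas (constant-elasticity) form Q = A·P_x^α·…, the elasticity with respect to P_x equals the exponent α at every point.
Here the exponent on P_x is -1.87, so the price elasticity of demand is -1.87.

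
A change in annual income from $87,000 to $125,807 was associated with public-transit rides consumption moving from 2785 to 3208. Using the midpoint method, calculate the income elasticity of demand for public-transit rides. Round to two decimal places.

0.39

%ΔQ = (3208 − 2785)/[(2785+3208)/2] = 423/2996.5 ≈ 0.1412.
%ΔM = (125,807 − 87,000)/[(87,000+125,807)/2] = 38807/106403.5 ≈ 0.3647.
E_I = %ΔQ/%ΔM ≈ 0.39.
E_I ∈ (0,1): normal good (necessity).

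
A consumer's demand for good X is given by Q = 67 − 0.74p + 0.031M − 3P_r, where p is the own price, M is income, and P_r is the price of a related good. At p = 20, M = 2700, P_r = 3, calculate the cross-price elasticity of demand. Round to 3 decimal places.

-0.071

First evaluate Q: 67 − 0.74(20) + 0.031(2700) − 3(3) = 67 − 14.8 + 83.7 − 9 = 126.9.
∂Q/∂P_r = −3, so E_xy = -3·(3/126.9) ≈ -0.071.
E_xy < 0: the goods are complements.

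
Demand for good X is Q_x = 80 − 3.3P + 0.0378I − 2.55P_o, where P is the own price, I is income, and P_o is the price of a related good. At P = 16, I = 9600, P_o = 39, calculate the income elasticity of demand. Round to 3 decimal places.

1.249

Evaluating quantity at (P, I, P_o) gives Q_x = 80 − 3.3(16) + 0.0378(9600) − 2.55(39) = 80 − 52.8 + 362.88 − 99.45 = 290.63.
∂Q_x/∂I = +0.0378, so E_I = 0.0378·(9600/290.63) ≈ 1.249.
E_I > 1: normal good (luxury).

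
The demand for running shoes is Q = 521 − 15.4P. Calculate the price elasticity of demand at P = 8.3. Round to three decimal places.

-0.325

At P = 8.3, Q = 393.18.
dQ/dP = −15.4.
Point elasticity E = (dQ/dP)·(P/Q) = -15.4 × 8.3/393.18 ≈ -0.325.
|E| < 1, so demand is inelastic at this price.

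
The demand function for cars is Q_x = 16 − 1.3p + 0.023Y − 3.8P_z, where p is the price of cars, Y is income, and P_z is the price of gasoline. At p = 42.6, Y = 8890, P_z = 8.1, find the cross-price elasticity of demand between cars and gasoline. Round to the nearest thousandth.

Substituting, Q_x = 16 − 1.3(42.6) + 0.023(8890) − 3.8(8.1) = 16 − 55.38 + 204.47 − 30.78 = 134.31.
∂Q_x/∂P_z = −3.8, so E_xy = -3.8·(8.1/134.31) ≈ -0.229.
E_xy < 0: the goods are complements.

-0.229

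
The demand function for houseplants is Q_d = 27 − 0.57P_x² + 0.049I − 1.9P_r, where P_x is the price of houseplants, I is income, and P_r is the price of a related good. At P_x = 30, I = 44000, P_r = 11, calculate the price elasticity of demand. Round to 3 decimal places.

Q_d = 27 − 0.57(30)² + 0.049(44000) − 1.9(11) = 27 − 513 + 2156 − 20.9 = 1649.1.
∂Q_d/∂P_x = −2·0.57·P_x = -34.2, so E_p = -34.2·(30/1649.1) ≈ -0.622.
|E_p| < 1: demand is inelastic.

-0.622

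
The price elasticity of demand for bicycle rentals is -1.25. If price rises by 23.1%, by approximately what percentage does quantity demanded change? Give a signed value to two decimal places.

-28.88

%ΔQ ≈ E × %ΔP = (-1.25) × (23.1%) ≈ -28.88%.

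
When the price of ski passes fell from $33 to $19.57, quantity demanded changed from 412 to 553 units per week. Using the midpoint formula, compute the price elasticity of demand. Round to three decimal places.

%Δq = (553 − 412)/[(412 + 553)/2] = 141/482.5 ≈ 0.2922.
%ΔP = (19.57 − 33)/[(33 + 19.57)/2] = -13.43/26.285 ≈ -0.5109.
Arc elasticity E = %Δq/%ΔP ≈ 0.2922/-0.5109 ≈ -0.572.
|E| < 1: demand is inelastic over this range.

-0.572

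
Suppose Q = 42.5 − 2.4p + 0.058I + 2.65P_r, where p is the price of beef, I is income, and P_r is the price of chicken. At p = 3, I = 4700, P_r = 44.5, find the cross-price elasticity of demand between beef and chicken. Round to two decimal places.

0.28

First evaluate Q: 42.5 − 2.4(3) + 0.058(4700) + 2.65(44.5) = 42.5 − 7.2 + 272.6 + 117.925 = 425.825.
∂Q/∂P_r = +2.65, so E_xy = 2.65·(44.5/425.825) ≈ 0.28.
E_xy > 0: the goods are substitutes.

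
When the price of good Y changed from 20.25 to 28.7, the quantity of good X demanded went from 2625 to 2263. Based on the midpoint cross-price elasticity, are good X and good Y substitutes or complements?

complements

%ΔQ_x = (2263 − 2625)/[(2625+2263)/2] = -362/2444 ≈ -0.1481.
%ΔP_y = (28.7 − 20.25)/[(20.25+28.7)/2] ≈ 0.3453.
E_xy = -0.1481/0.3453 ≈ -0.429.
E_xy < 0, so the goods are complements.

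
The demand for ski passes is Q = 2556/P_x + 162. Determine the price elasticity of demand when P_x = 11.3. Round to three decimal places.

At P_x = 11.3, Q = 388.1947.
dQ/dP_x = −2556/P_x² = −20.0172.
Point elasticity E = (dQ/dP_x)·(P_x/Q) = -20.0172 × 11.3/388.1947 ≈ -0.583.
|E| < 1, so demand is inelastic at this price.

-0.583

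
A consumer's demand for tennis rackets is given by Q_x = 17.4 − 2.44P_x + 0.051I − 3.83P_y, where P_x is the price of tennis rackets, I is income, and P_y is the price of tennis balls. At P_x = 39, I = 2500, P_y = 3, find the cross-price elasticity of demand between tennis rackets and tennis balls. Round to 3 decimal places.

At the given point, Q_x = 17.4 − 2.44(39) + 0.051(2500) − 3.83(3) = 17.4 − 95.16 + 127.5 − 11.49 = 38.25.
∂Q_x/∂P_y = −3.83, so E_xy = -3.83·(3/38.25) ≈ -0.300.
E_xy < 0: the goods are complements.

-0.300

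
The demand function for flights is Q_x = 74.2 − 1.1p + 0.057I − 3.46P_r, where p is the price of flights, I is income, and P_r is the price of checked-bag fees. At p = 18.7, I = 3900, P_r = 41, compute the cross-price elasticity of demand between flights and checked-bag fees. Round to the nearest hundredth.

Substituting, Q_x = 74.2 − 1.1(18.7) + 0.057(3900) − 3.46(41) = 74.2 − 20.57 + 222.3 − 141.86 = 134.07.
∂Q_x/∂P_r = −3.46, so E_xy = -3.46·(41/134.07) ≈ -1.06.
E_xy < 0: the goods are complements.

-1.06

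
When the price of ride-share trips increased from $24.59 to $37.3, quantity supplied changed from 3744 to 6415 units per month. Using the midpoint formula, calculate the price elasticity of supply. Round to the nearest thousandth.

%Δq = (6415 − 3744)/[(3744 + 6415)/2] = 2671/5079.5 ≈ 0.5258.
%Δp = (37.3 − 24.59)/[(24.59 + 37.3)/2] = 12.71/30.945 ≈ 0.4107.
Arc elasticity E = %Δq/%Δp ≈ 0.5258/0.4107 ≈ 1.280.
|E| > 1: supply is elastic over this range.

1.280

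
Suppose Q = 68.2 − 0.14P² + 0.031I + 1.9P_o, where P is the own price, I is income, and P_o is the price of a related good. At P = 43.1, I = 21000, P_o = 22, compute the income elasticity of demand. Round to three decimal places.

At the given point, Q = 68.2 − 0.14(43.1)² + 0.031(21000) + 1.9(22) = 68.2 − 260.0654 + 651 + 41.8 = 500.9346.
∂Q/∂I = +0.031, so E_I = 0.031·(21000/500.9346) ≈ 1.300.
E_I > 1: normal good (luxury).

1.300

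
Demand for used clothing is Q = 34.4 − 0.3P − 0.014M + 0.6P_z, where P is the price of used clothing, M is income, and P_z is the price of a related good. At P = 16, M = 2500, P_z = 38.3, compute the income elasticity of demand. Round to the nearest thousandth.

-1.991

Evaluating quantity at (P, M, P_z) gives Q = 34.4 − 0.3(16) − 0.014(2500) + 0.6(38.3) = 34.4 − 4.8 − 35 + 22.98 = 17.58.
∂Q/∂M = −0.014, so E_I = -0.014·(2500/17.58) ≈ -1.991.
E_I < 0: inferior good.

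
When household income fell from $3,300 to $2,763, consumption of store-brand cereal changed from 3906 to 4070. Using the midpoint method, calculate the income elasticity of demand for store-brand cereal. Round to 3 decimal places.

-0.232

%ΔQ = (4070 − 3906)/[(3906+4070)/2] = 164/3988 ≈ 0.0411.
%ΔI = (2,763 − 3,300)/[(3,300+2,763)/2] = -537/3031.5 ≈ -0.1771.
E_I = %ΔQ/%ΔI ≈ -0.232.
E_I < 0: inferior good.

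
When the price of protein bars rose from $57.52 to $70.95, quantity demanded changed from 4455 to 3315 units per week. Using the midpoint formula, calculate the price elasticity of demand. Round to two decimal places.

%Δq = (3315 − 4455)/[(4455 + 3315)/2] = -1140/3885 ≈ -0.2934.
%Δp = (70.95 − 57.52)/[(57.52 + 70.95)/2] = 13.43/64.235 ≈ 0.2091.
Arc elasticity E = %Δq/%Δp ≈ -0.2934/0.2091 ≈ -1.40.
|E| > 1: demand is elastic over this range.

-1.40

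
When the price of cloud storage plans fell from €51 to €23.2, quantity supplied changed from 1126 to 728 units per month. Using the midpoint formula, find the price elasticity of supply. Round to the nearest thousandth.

%Δq = (728 − 1126)/[(1126 + 728)/2] = -398/927 ≈ -0.4293.
%Δp = (23.2 − 51)/[(51 + 23.2)/2] = -27.8/37.1 ≈ -0.7493.
Arc elasticity E = %Δq/%Δp ≈ -0.4293/-0.7493 ≈ 0.573.
|E| < 1: supply is inelastic over this range.

0.573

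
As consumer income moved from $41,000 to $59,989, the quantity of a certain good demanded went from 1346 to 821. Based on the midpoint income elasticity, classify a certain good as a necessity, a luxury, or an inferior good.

inferior

%ΔQ = (821 − 1346)/[(1346+821)/2] = -525/1083.5 ≈ -0.4845.
%ΔI = (59,989 − 41,000)/[(41,000+59,989)/2] = 18989/50494.5 ≈ 0.3761.
E_I = %ΔQ/%ΔI ≈ -1.288.
E_I < 0: inferior good.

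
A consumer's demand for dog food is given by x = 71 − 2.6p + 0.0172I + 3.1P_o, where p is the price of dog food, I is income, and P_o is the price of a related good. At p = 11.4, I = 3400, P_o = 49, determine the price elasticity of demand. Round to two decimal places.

-0.12

First evaluate x: 71 − 2.6(11.4) + 0.0172(3400) + 3.1(49) = 71 − 29.64 + 58.48 + 151.9 = 251.74.
∂x/∂p = −2.6, so E_p = (−2.6)·(11.4/251.74) ≈ -0.12.
|E_p| < 1: demand is inelastic.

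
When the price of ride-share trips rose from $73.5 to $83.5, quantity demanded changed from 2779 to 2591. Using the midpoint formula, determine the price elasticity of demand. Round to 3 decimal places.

%Δq = (2591 − 2779)/[(2779 + 2591)/2] = -188/2685 ≈ -0.0700.
%ΔP = (83.5 − 73.5)/[(73.5 + 83.5)/2] = 10/78.5 ≈ 0.1274.
Arc elasticity E = %Δq/%ΔP ≈ -0.0700/0.1274 ≈ -0.550.
|E| < 1: demand is inelastic over this range.

-0.550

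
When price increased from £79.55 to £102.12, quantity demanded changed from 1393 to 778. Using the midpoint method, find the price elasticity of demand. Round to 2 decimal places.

%Δq = (778 − 1393)/[(1393 + 778)/2] = -615/1085.5 ≈ -0.5666.
%Δp = (102.12 − 79.55)/[(79.55 + 102.12)/2] = 22.57/90.835 ≈ 0.2485.
Arc elasticity E = %Δq/%Δp ≈ -0.5666/0.2485 ≈ -2.28.
|E| > 1: demand is elastic over this range.

-2.28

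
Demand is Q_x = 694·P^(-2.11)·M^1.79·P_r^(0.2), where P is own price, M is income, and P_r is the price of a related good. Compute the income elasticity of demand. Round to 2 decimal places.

1.79

For a Cobb–Douglas (constant-elasticity) form Q_x = A·M^α·…, the elasticity with respect to M equals the exponent α at every point.
Here the exponent on M is 1.79, so the income elasticity of demand is 1.79.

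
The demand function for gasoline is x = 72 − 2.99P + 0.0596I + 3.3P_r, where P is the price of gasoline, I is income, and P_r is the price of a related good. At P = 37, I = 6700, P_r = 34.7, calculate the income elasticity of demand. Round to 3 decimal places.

0.840

x = 72 − 2.99(37) + 0.0596(6700) + 3.3(34.7) = 72 − 110.63 + 399.32 + 114.51 = 475.2.
∂x/∂I = +0.0596, so E_I = 0.0596·(6700/475.2) ≈ 0.840.
E_I ∈ (0,1): normal good (necessity).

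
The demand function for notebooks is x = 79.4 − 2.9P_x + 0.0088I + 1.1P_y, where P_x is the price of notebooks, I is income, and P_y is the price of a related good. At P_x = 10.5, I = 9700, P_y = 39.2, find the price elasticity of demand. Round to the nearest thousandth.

-0.172

First evaluate x: 79.4 − 2.9(10.5) + 0.0088(9700) + 1.1(39.2) = 79.4 − 30.45 + 85.36 + 43.12 = 177.43.
∂x/∂P_x = −2.9, so E_p = (−2.9)·(10.5/177.43) ≈ -0.172.
|E_p| < 1: demand is inelastic.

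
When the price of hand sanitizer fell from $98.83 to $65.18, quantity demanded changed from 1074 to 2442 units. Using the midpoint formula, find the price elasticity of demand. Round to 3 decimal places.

-1.896

%Δq = (2442 − 1074)/[(1074 + 2442)/2] = 1368/1758 ≈ 0.7782.
%Δp = (65.18 − 98.83)/[(98.83 + 65.18)/2] = -33.65/82.005 ≈ -0.4103.
Arc elasticity E = %Δq/%Δp ≈ 0.7782/-0.4103 ≈ -1.896.
|E| > 1: demand is elastic over this range.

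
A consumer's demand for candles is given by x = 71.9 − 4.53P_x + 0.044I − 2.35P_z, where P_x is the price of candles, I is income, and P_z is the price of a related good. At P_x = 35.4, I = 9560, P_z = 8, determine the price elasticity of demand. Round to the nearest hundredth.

First evaluate x: 71.9 − 4.53(35.4) + 0.044(9560) − 2.35(8) = 71.9 − 160.362 + 420.64 − 18.8 = 313.378.
∂x/∂P_x = −4.53, so E_p = (−4.53)·(35.4/313.378) ≈ -0.51.
|E_p| < 1: demand is inelastic.

-0.51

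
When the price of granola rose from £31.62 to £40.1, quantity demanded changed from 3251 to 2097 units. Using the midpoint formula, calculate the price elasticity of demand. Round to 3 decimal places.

%Δq = (2097 − 3251)/[(3251 + 2097)/2] = -1154/2674 ≈ -0.4316.
%ΔP = (40.1 − 31.62)/[(31.62 + 40.1)/2] = 8.48/35.86 ≈ 0.2365.
Arc elasticity E = %Δq/%ΔP ≈ -0.4316/0.2365 ≈ -1.825.
|E| > 1: demand is elastic over this range.

-1.825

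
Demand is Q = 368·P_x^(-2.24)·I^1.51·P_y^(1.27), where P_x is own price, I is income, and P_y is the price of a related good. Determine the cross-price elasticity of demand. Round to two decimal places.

1.27

For a Cobb–Douglas (constant-elasticity) form Q = A·P_y^α·…, the elasticity with respect to P_y equals the exponent α at every point.
Here the exponent on P_y is 1.27, so the cross-price elasticity of demand is 1.27.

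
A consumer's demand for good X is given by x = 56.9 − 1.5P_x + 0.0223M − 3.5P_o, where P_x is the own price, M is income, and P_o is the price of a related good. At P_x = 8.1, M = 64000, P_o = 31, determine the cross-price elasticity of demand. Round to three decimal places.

At the given point, x = 56.9 − 1.5(8.1) + 0.0223(64000) − 3.5(31) = 56.9 − 12.15 + 1427.2 − 108.5 = 1363.45.
∂x/∂P_o = −3.5, so E_xy = -3.5·(31/1363.45) ≈ -0.080.
E_xy < 0: the goods are complements.

-0.080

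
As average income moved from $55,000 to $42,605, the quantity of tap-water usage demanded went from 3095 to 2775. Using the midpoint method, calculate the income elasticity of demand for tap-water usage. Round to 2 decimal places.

0.43

%ΔQ = (2775 − 3095)/[(3095+2775)/2] = -320/2935 ≈ -0.1090.
%ΔY = (42,605 − 55,000)/[(55,000+42,605)/2] = -12395/48802.5 ≈ -0.2540.
E_I = %ΔQ/%ΔY ≈ 0.43.
E_I ∈ (0,1): normal good (necessity).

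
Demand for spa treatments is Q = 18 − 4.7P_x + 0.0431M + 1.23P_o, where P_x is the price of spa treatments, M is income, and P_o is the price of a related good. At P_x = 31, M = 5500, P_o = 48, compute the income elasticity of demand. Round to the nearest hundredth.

1.41

Substituting, Q = 18 − 4.7(31) + 0.0431(5500) + 1.23(48) = 18 − 145.7 + 237.05 + 59.04 = 168.39.
∂Q/∂M = +0.0431, so E_I = 0.0431·(5500/168.39) ≈ 1.41.
E_I > 1: normal good (luxury).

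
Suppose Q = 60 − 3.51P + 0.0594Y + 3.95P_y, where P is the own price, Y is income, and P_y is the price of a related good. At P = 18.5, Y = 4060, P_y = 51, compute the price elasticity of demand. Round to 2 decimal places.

Q = 60 − 3.51(18.5) + 0.0594(4060) + 3.95(51) = 60 − 64.935 + 241.164 + 201.45 = 437.679.
∂Q/∂P = −3.51, so E_p = (−3.51)·(18.5/437.679) ≈ -0.15.
|E_p| < 1: demand is inelastic.

-0.15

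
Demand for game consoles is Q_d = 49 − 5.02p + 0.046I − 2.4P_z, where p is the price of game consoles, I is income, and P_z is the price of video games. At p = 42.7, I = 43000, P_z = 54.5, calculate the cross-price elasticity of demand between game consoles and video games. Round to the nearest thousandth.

-0.078

Q_d = 49 − 5.02(42.7) + 0.046(43000) − 2.4(54.5) = 49 − 214.354 + 1978 − 130.8 = 1681.846.
∂Q_d/∂P_z = −2.4, so E_xy = -2.4·(54.5/1681.846) ≈ -0.078.
E_xy < 0: the goods are complements.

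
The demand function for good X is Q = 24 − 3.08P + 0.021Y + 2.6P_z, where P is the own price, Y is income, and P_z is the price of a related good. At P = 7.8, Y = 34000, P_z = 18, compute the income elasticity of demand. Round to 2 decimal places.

0.94

Substituting, Q = 24 − 3.08(7.8) + 0.021(34000) + 2.6(18) = 24 − 24.024 + 714 + 46.8 = 760.776.
∂Q/∂Y = +0.021, so E_I = 0.021·(34000/760.776) ≈ 0.94.
E_I ∈ (0,1): normal good (necessity).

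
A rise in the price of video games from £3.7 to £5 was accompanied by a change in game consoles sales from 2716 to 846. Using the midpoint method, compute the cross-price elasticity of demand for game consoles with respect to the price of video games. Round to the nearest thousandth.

-3.513

%ΔQ_x = (846 − 2716)/[(2716+846)/2] = -1870/1781 ≈ -1.0500.
%ΔP_y = (5 − 3.7)/[(3.7+5)/2] ≈ 0.2989.
E_xy = -1.0500/0.2989 ≈ -3.513.
E_xy < 0, so game consoles and video games are complements.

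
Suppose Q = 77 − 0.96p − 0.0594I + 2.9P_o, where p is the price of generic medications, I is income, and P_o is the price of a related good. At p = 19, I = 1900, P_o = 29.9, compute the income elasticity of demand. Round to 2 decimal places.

Substituting, Q = 77 − 0.96(19) − 0.0594(1900) + 2.9(29.9) = 77 − 18.24 − 112.86 + 86.71 = 32.61.
∂Q/∂I = −0.0594, so E_I = -0.0594·(1900/32.61) ≈ -3.46.
E_I < 0: inferior good.

-3.46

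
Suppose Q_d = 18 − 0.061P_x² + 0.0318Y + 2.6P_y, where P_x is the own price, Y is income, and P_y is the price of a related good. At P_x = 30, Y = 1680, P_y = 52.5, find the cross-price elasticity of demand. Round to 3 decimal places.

0.892

Evaluating quantity at (P_x, Y, P_y) gives Q_d = 18 − 0.061(30)² + 0.0318(1680) + 2.6(52.5) = 18 − 54.9 + 53.424 + 136.5 = 153.024.
∂Q_d/∂P_y = +2.6, so E_xy = 2.6·(52.5/153.024) ≈ 0.892.
E_xy > 0: the goods are substitutes.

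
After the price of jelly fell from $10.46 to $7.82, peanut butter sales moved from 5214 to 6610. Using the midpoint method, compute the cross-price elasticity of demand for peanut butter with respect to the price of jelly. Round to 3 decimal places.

-0.818

%ΔQ_x = (6610 − 5214)/[(5214+6610)/2] = 1396/5912 ≈ 0.2361.
%ΔP_y = (7.82 − 10.46)/[(10.46+7.82)/2] ≈ -0.2888.
E_xy = 0.2361/-0.2888 ≈ -0.818.
E_xy < 0, so peanut butter and jelly are complements.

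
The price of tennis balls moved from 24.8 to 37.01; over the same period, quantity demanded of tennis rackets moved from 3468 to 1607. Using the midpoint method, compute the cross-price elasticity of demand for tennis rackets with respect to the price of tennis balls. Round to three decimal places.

-1.856

%ΔQ_x = (1607 − 3468)/[(3468+1607)/2] = -1861/2537.5 ≈ -0.7334.
%ΔP_y = (37.01 − 24.8)/[(24.8+37.01)/2] ≈ 0.3951.
E_xy = -0.7334/0.3951 ≈ -1.856.
E_xy < 0, so tennis rackets and tennis balls are complements.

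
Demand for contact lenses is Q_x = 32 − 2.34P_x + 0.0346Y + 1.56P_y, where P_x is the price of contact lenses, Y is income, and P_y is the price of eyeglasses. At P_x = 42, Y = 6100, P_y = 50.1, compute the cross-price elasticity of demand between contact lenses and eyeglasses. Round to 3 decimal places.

0.351

First evaluate Q_x: 32 − 2.34(42) + 0.0346(6100) + 1.56(50.1) = 32 − 98.28 + 211.06 + 78.156 = 222.936.
∂Q_x/∂P_y = +1.56, so E_xy = 1.56·(50.1/222.936) ≈ 0.351.
E_xy > 0: the goods are substitutes.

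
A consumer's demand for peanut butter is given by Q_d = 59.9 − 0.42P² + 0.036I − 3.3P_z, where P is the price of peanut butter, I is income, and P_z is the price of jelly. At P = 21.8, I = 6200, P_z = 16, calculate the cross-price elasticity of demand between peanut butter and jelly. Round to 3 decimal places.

-1.720

At the given point, Q_d = 59.9 − 0.42(21.8)² + 0.036(6200) − 3.3(16) = 59.9 − 199.6008 + 223.2 − 52.8 = 30.6992.
∂Q_d/∂P_z = −3.3, so E_xy = -3.3·(16/30.6992) ≈ -1.720.
E_xy < 0: the goods are complements.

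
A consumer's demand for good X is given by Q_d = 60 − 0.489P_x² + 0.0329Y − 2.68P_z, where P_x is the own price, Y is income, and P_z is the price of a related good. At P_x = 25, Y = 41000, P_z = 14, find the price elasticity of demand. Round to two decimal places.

Evaluating quantity at (P_x, Y, P_z) gives Q_d = 60 − 0.489(25)² + 0.0329(41000) − 2.68(14) = 60 − 305.625 + 1348.9 − 37.52 = 1065.755.
∂Q_d/∂P_x = −2·0.489·P_x = -24.45, so E_p = -24.45·(25/1065.755) ≈ -0.57.
|E_p| < 1: demand is inelastic.

-0.57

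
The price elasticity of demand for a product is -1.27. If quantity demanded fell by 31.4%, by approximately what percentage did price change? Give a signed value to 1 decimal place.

%ΔQ ≈ E × %ΔP ⇒ %ΔP = %ΔQ / E = (-31.4%)/(-1.27) ≈ 24.7%.

24.7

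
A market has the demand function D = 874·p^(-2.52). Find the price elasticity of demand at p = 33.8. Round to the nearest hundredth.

-2.52

For a Cobb–Douglas (constant-elasticity) form D = A·p^α·…, the elasticity with respect to p equals the exponent α at every point.
Here the exponent on p is -2.52, so the price elasticity of demand is -2.52.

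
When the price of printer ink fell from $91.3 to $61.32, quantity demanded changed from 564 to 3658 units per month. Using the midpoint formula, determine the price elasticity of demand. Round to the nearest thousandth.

-3.731

%ΔQ = (3658 − 564)/[(564 + 3658)/2] = 3094/2111 ≈ 1.4657.
%ΔP = (61.32 − 91.3)/[(91.3 + 61.32)/2] = -29.98/76.31 ≈ -0.3929.
Arc elasticity E = %ΔQ/%ΔP ≈ 1.4657/-0.3929 ≈ -3.731.
|E| > 1: demand is elastic over this range.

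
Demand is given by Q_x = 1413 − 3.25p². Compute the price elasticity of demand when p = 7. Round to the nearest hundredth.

At p = 7, Q_x = 1253.75.
dQ_x/dp = −2·3.25·p = −45.5.
Point elasticity E = (dQ_x/dp)·(p/Q_x) = -45.5 × 7/1253.75 ≈ -0.25.
|E| < 1, so demand is inelastic at this price.

-0.25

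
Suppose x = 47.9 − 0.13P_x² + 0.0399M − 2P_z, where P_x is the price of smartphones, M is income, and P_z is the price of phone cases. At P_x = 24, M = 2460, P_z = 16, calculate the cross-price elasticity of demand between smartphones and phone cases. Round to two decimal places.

First evaluate x: 47.9 − 0.13(24)² + 0.0399(2460) − 2(16) = 47.9 − 74.88 + 98.154 − 32 = 39.174.
∂x/∂P_z = −2, so E_xy = -2·(16/39.174) ≈ -0.82.
E_xy < 0: the goods are complements.

-0.82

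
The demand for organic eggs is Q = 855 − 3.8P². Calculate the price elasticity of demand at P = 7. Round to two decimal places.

At P = 7, Q = 668.8.
dQ/dP = −2·3.8·P = −53.2.
Point elasticity E = (dQ/dP)·(P/Q) = -53.2 × 7/668.8 ≈ -0.56.
|E| < 1, so demand is inelastic at this price.

-0.56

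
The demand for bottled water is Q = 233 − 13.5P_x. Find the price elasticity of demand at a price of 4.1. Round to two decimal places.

-0.31

At P_x = 4.1, Q = 177.65.
dQ/dP_x = −13.5.
Point elasticity E = (dQ/dP_x)·(P_x/Q) = -13.5 × 4.1/177.65 ≈ -0.31.
|E| < 1, so demand is inelastic at this price.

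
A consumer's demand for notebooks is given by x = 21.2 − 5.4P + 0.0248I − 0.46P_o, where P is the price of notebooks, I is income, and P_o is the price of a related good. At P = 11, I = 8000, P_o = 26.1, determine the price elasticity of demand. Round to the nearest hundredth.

First evaluate x: 21.2 − 5.4(11) + 0.0248(8000) − 0.46(26.1) = 21.2 − 59.4 + 198.4 − 12.006 = 148.194.
∂x/∂P = −5.4, so E_p = (−5.4)·(11/148.194) ≈ -0.40.
|E_p| < 1: demand is inelastic.

-0.40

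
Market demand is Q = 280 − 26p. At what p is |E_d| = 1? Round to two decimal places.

For linear demand Q = a − bp, E = −bp/(a − bp). |E| = 1 ⇒ bp = a − bp ⇒ p = a/(2b).
p = 280/(2·26) ≈ 5.38.

5.38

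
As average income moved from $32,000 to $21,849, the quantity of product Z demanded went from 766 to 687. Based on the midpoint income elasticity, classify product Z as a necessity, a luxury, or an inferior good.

necessity

%ΔQ = (687 − 766)/[(766+687)/2] = -79/726.5 ≈ -0.1087.
%ΔI = (21,849 − 32,000)/[(32,000+21,849)/2] = -10151/26924.5 ≈ -0.3770.
E_I = %ΔQ/%ΔI ≈ 0.288.
E_I ∈ (0,1): normal good (necessity).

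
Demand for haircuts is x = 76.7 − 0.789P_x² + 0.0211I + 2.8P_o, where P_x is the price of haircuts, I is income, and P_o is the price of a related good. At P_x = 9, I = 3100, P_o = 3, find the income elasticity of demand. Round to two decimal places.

x = 76.7 − 0.789(9)² + 0.0211(3100) + 2.8(3) = 76.7 − 63.909 + 65.41 + 8.4 = 86.601.
∂x/∂I = +0.0211, so E_I = 0.0211·(3100/86.601) ≈ 0.76.
E_I ∈ (0,1): normal good (necessity).

0.76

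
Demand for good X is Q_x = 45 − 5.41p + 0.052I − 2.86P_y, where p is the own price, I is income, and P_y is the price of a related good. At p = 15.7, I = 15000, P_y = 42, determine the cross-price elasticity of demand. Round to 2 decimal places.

Evaluating quantity at (p, I, P_y) gives Q_x = 45 − 5.41(15.7) + 0.052(15000) − 2.86(42) = 45 − 84.937 + 780 − 120.12 = 619.943.
∂Q_x/∂P_y = −2.86, so E_xy = -2.86·(42/619.943) ≈ -0.19.
E_xy < 0: the goods are complements.

-0.19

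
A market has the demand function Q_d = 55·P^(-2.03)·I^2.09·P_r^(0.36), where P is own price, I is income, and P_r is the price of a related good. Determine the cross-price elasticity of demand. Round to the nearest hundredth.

For a Cobb–Douglas (constant-elasticity) form Q_d = A·P_r^α·…, the elasticity with respect to P_r equals the exponent α at every point.
Here the exponent on P_r is 0.36, so the cross-price elasticity of demand is 0.36.

0.36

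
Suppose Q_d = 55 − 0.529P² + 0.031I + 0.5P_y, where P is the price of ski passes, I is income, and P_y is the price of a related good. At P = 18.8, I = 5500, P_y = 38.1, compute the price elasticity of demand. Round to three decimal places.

-6.494

At the given point, Q_d = 55 − 0.529(18.8)² + 0.031(5500) + 0.5(38.1) = 55 − 186.9698 + 170.5 + 19.05 = 57.5802.
∂Q_d/∂P = −2·0.529·P = -19.8904, so E_p = -19.8904·(18.8/57.5802) ≈ -6.494.
|E_p| > 1: demand is elastic.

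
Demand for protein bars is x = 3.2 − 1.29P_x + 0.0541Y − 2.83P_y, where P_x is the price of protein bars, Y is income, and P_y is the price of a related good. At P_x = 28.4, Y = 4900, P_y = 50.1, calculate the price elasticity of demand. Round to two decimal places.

-0.41

x = 3.2 − 1.29(28.4) + 0.0541(4900) − 2.83(50.1) = 3.2 − 36.636 + 265.09 − 141.783 = 89.871.
∂x/∂P_x = −1.29, so E_p = (−1.29)·(28.4/89.871) ≈ -0.41.
|E_p| < 1: demand is inelastic.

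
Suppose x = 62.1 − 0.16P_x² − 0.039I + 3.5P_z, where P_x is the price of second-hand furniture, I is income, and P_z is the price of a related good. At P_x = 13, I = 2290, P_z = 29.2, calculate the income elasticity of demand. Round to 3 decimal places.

-1.863

x = 62.1 − 0.16(13)² − 0.039(2290) + 3.5(29.2) = 62.1 − 27.04 − 89.31 + 102.2 = 47.95.
∂x/∂I = −0.039, so E_I = -0.039·(2290/47.95) ≈ -1.863.
E_I < 0: inferior good.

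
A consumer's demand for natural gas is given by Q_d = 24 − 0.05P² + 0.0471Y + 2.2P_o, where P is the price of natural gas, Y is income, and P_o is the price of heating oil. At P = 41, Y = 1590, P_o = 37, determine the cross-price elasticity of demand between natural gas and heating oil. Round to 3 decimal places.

At the given point, Q_d = 24 − 0.05(41)² + 0.0471(1590) + 2.2(37) = 24 − 84.05 + 74.889 + 81.4 = 96.239.
∂Q_d/∂P_o = +2.2, so E_xy = 2.2·(37/96.239) ≈ 0.846.
E_xy > 0: the goods are substitutes.

0.846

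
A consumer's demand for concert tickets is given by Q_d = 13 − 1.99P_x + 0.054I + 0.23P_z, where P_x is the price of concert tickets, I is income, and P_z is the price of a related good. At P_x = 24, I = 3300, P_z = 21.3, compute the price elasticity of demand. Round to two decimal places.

-0.32

Evaluating quantity at (P_x, I, P_z) gives Q_d = 13 − 1.99(24) + 0.054(3300) + 0.23(21.3) = 13 − 47.76 + 178.2 + 4.899 = 148.339.
∂Q_d/∂P_x = −1.99, so E_p = (−1.99)·(24/148.339) ≈ -0.32.
|E_p| < 1: demand is inelastic.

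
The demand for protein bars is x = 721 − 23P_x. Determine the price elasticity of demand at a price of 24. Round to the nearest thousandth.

At P_x = 24, x = 169.
dx/dP_x = −23.
Point elasticity E = (dx/dP_x)·(P_x/x) = -23 × 24/169 ≈ -3.266.
|E| > 1, so demand is elastic at this price.

-3.266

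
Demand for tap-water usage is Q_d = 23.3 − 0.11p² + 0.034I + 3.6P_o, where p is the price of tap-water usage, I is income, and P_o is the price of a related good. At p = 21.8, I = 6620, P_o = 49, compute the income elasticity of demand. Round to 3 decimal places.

0.604

First evaluate Q_d: 23.3 − 0.11(21.8)² + 0.034(6620) + 3.6(49) = 23.3 − 52.2764 + 225.08 + 176.4 = 372.5036.
∂Q_d/∂I = +0.034, so E_I = 0.034·(6620/372.5036) ≈ 0.604.
E_I ∈ (0,1): normal good (necessity).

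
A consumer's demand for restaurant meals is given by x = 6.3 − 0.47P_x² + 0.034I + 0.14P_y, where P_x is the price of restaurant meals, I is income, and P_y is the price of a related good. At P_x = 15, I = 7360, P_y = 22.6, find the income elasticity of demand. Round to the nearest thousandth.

Evaluating quantity at (P_x, I, P_y) gives x = 6.3 − 0.47(15)² + 0.034(7360) + 0.14(22.6) = 6.3 − 105.75 + 250.24 + 3.164 = 153.954.
∂x/∂I = +0.034, so E_I = 0.034·(7360/153.954) ≈ 1.625.
E_I > 1: normal good (luxury).

1.625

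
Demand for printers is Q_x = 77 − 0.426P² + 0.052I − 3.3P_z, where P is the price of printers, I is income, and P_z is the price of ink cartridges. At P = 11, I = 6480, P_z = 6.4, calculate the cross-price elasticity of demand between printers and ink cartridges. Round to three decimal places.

At the given point, Q_x = 77 − 0.426(11)² + 0.052(6480) − 3.3(6.4) = 77 − 51.546 + 336.96 − 21.12 = 341.294.
∂Q_x/∂P_z = −3.3, so E_xy = -3.3·(6.4/341.294) ≈ -0.062.
E_xy < 0: the goods are complements.

-0.062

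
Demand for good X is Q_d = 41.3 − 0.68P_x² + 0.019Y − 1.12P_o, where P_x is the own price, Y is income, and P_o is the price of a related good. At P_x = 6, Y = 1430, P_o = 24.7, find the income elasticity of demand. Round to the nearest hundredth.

Substituting, Q_d = 41.3 − 0.68(6)² + 0.019(1430) − 1.12(24.7) = 41.3 − 24.48 + 27.17 − 27.664 = 16.326.
∂Q_d/∂Y = +0.019, so E_I = 0.019·(1430/16.326) ≈ 1.66.
E_I > 1: normal good (luxury).

1.66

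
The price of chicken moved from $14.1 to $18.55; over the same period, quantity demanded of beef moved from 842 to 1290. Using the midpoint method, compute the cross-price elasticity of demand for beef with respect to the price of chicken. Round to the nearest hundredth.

1.54

%ΔQ_x = (1290 − 842)/[(842+1290)/2] = 448/1066 ≈ 0.4203.
%ΔP_y = (18.55 − 14.1)/[(14.1+18.55)/2] ≈ 0.2726.
E_xy = 0.4203/0.2726 ≈ 1.54.
E_xy > 0, so beef and chicken are substitutes.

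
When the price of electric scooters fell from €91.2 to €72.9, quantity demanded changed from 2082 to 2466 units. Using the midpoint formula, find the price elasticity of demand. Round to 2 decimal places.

%ΔQ = (2466 − 2082)/[(2082 + 2466)/2] = 384/2274 ≈ 0.1689.
%Δp = (72.9 − 91.2)/[(91.2 + 72.9)/2] = -18.3/82.05 ≈ -0.2230.
Arc elasticity E = %ΔQ/%Δp ≈ 0.1689/-0.2230 ≈ -0.76.
|E| < 1: demand is inelastic over this range.

-0.76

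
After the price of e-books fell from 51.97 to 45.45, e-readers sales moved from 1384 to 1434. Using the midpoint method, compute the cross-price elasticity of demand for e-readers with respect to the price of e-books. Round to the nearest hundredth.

-0.27

%ΔQ_x = (1434 − 1384)/[(1384+1434)/2] = 50/1409 ≈ 0.0355.
%ΔP_y = (45.45 − 51.97)/[(51.97+45.45)/2] ≈ -0.1339.
E_xy = 0.0355/-0.1339 ≈ -0.27.
E_xy < 0, so e-readers and e-books are complements.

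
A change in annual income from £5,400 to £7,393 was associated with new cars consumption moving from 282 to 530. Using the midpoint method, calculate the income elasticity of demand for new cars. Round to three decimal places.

1.960

%ΔQ = (530 − 282)/[(282+530)/2] = 248/406 ≈ 0.6108.
%ΔI = (7,393 − 5,400)/[(5,400+7,393)/2] = 1993/6396.5 ≈ 0.3116.
E_I = %ΔQ/%ΔI ≈ 1.960.
E_I > 1: normal good (luxury).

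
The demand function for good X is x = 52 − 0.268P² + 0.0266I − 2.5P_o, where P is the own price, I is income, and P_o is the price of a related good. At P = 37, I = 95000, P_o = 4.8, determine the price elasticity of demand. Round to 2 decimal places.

-0.33

Substituting, x = 52 − 0.268(37)² + 0.0266(95000) − 2.5(4.8) = 52 − 366.892 + 2527 − 12 = 2200.108.
∂x/∂P = −2·0.268·P = -19.832, so E_p = -19.832·(37/2200.108) ≈ -0.33.
|E_p| < 1: demand is inelastic.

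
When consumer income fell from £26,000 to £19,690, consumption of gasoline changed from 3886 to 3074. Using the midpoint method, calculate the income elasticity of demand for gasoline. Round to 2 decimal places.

0.84

%ΔQ = (3074 − 3886)/[(3886+3074)/2] = -812/3480 ≈ -0.2333.
%ΔY = (19,690 − 26,000)/[(26,000+19,690)/2] = -6310/22845 ≈ -0.2762.
E_I = %ΔQ/%ΔY ≈ 0.84.
E_I ∈ (0,1): normal good (necessity).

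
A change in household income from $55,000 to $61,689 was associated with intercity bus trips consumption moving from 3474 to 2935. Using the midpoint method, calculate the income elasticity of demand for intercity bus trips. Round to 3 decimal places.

%ΔQ = (2935 − 3474)/[(3474+2935)/2] = -539/3204.5 ≈ -0.1682.
%ΔY = (61,689 − 55,000)/[(55,000+61,689)/2] = 6689/58344.5 ≈ 0.1146.
E_I = %ΔQ/%ΔY ≈ -1.467.
E_I < 0: inferior good.

-1.467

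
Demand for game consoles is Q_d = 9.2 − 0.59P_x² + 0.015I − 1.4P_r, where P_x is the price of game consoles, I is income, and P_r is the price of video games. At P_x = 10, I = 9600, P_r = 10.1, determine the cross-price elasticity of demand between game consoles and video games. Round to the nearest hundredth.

Substituting, Q_d = 9.2 − 0.59(10)² + 0.015(9600) − 1.4(10.1) = 9.2 − 59 + 144 − 14.14 = 80.06.
∂Q_d/∂P_r = −1.4, so E_xy = -1.4·(10.1/80.06) ≈ -0.18.
E_xy < 0: the goods are complements.

-0.18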